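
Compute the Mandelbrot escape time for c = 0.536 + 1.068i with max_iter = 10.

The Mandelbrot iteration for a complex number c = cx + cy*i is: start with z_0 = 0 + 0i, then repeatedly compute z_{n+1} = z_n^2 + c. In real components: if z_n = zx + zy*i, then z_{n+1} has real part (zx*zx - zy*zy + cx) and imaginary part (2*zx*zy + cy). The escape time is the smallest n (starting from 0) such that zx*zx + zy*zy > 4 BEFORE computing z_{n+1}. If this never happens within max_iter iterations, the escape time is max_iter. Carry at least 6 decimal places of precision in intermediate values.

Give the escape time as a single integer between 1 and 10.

z_0 = 0 + 0i, c = 0.5360 + 1.0680i
Iter 1: z = 0.5360 + 1.0680i, |z|^2 = 1.4279
Iter 2: z = -0.3173 + 2.2129i, |z|^2 = 4.9976
Escaped at iteration 2

Answer: 2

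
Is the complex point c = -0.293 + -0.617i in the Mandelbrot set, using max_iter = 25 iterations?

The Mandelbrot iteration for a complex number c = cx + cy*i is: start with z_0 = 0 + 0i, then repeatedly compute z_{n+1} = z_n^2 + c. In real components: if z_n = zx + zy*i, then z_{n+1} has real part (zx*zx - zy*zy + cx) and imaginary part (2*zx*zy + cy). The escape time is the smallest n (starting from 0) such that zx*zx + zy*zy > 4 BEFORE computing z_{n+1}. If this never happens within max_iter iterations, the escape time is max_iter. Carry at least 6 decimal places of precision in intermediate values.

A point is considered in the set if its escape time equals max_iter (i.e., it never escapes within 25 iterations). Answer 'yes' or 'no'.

Answer: yes

Derivation:
z_0 = 0 + 0i, c = -0.2930 + -0.6170i
Iter 1: z = -0.2930 + -0.6170i, |z|^2 = 0.4665
Iter 2: z = -0.5878 + -0.2554i, |z|^2 = 0.4108
Iter 3: z = -0.0127 + -0.3167i, |z|^2 = 0.1005
Iter 4: z = -0.3931 + -0.6090i, |z|^2 = 0.5254
Iter 5: z = -0.5093 + -0.1382i, |z|^2 = 0.2785
Iter 6: z = -0.0527 + -0.4762i, |z|^2 = 0.2296
Iter 7: z = -0.5170 + -0.5668i, |z|^2 = 0.5885
Iter 8: z = -0.3469 + -0.0309i, |z|^2 = 0.1213
Iter 9: z = -0.1736 + -0.5955i, |z|^2 = 0.3848
Iter 10: z = -0.6175 + -0.4102i, |z|^2 = 0.5496
Iter 11: z = -0.0799 + -0.1103i, |z|^2 = 0.0186
Iter 12: z = -0.2988 + -0.5994i, |z|^2 = 0.4485
Iter 13: z = -0.5630 + -0.2588i, |z|^2 = 0.3839
Iter 14: z = -0.0431 + -0.3256i, |z|^2 = 0.1078
Iter 15: z = -0.3971 + -0.5889i, |z|^2 = 0.5046
Iter 16: z = -0.4821 + -0.1492i, |z|^2 = 0.2547
Iter 17: z = -0.0828 + -0.4731i, |z|^2 = 0.2307
Iter 18: z = -0.5100 + -0.5387i, |z|^2 = 0.5502
Iter 19: z = -0.3231 + -0.0676i, |z|^2 = 0.1089
Iter 20: z = -0.1932 + -0.5733i, |z|^2 = 0.3660
Iter 21: z = -0.5844 + -0.3955i, |z|^2 = 0.4979
Iter 22: z = -0.1079 + -0.1548i, |z|^2 = 0.0356
Iter 23: z = -0.3053 + -0.5836i, |z|^2 = 0.4338
Iter 24: z = -0.5404 + -0.2606i, |z|^2 = 0.3599
Did not escape in 25 iterations → in set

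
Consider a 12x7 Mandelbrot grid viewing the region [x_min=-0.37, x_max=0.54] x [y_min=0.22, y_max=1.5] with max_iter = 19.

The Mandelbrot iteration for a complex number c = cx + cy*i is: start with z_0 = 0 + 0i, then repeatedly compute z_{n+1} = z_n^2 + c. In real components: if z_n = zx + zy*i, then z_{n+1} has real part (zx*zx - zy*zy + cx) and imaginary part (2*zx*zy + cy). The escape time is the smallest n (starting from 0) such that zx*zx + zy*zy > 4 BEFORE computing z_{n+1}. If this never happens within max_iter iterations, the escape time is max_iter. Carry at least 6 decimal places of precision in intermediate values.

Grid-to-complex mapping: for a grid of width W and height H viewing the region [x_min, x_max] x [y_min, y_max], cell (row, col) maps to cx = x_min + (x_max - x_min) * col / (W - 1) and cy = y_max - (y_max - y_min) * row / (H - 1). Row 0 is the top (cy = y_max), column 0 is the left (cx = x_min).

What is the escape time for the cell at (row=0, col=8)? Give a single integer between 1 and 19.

z_0 = 0 + 0i, c = 0.2918 + 1.5000i
Iter 1: z = 0.2918 + 1.5000i, |z|^2 = 2.3352
Iter 2: z = -1.8730 + 2.3755i, |z|^2 = 9.1510
Escaped at iteration 2

Answer: 2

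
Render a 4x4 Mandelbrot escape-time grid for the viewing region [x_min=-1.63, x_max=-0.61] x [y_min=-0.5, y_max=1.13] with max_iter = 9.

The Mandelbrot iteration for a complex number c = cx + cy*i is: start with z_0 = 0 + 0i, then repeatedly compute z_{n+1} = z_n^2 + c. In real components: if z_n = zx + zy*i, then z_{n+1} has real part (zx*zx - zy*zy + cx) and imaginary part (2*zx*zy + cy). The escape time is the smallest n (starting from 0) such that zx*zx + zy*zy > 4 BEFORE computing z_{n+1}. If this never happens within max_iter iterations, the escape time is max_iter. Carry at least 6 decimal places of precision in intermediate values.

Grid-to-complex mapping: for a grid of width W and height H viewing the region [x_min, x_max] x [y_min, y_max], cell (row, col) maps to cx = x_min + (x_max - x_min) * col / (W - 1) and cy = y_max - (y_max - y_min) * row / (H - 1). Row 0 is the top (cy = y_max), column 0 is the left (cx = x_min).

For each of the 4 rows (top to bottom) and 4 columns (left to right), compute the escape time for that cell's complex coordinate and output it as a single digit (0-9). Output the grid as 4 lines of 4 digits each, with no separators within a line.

(row=0, col=0): c = -1.6300 + 1.1300i → escape time 2
(row=0, col=1): c = -1.2900 + 1.1300i → escape time 2
(row=0, col=2): c = -0.9500 + 1.1300i → escape time 3
(row=0, col=3): c = -0.6100 + 1.1300i → escape time 3
(row=1, col=0): c = -1.6300 + 0.5867i → escape time 3
(row=1, col=1): c = -1.2900 + 0.5867i → escape time 3
(row=1, col=2): c = -0.9500 + 0.5867i → escape time 5
(row=1, col=3): c = -0.6100 + 0.5867i → escape time 9
(row=2, col=0): c = -1.6300 + 0.0433i → escape time 7
(row=2, col=1): c = -1.2900 + 0.0433i → escape time 9
(row=2, col=2): c = -0.9500 + 0.0433i → escape time 9
(row=2, col=3): c = -0.6100 + 0.0433i → escape time 9
(row=3, col=0): c = -1.6300 + -0.5000i → escape time 3
(row=3, col=1): c = -1.2900 + -0.5000i → escape time 4
(row=3, col=2): c = -0.9500 + -0.5000i → escape time 5
(row=3, col=3): c = -0.6100 + -0.5000i → escape time 9

Answer: 2233
3359
7999
3459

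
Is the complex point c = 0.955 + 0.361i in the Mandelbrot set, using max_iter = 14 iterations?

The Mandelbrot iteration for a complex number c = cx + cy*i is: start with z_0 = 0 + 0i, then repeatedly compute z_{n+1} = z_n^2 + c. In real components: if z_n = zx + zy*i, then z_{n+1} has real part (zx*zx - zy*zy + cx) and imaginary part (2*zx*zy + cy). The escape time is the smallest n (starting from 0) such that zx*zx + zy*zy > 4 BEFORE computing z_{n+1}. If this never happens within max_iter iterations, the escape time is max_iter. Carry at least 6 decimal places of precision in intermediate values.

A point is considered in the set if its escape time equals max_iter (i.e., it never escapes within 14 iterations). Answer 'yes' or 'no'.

z_0 = 0 + 0i, c = 0.9550 + 0.3610i
Iter 1: z = 0.9550 + 0.3610i, |z|^2 = 1.0423
Iter 2: z = 1.7367 + 1.0505i, |z|^2 = 4.1197
Escaped at iteration 2

Answer: no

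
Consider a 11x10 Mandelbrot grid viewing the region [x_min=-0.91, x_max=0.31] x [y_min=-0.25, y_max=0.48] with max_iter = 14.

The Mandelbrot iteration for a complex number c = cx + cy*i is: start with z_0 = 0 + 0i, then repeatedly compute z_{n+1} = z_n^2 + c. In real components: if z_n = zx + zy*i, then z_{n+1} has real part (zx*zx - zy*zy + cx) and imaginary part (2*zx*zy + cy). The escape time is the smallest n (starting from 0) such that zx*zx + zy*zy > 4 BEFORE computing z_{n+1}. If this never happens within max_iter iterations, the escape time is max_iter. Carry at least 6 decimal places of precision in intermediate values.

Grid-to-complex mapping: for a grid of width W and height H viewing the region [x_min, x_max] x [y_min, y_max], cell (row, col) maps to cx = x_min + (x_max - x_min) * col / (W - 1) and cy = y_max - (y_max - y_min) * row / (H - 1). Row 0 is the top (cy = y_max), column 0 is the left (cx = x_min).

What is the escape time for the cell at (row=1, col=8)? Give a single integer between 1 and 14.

Answer: 14

Derivation:
z_0 = 0 + 0i, c = 0.0660 + 0.3989i
Iter 1: z = 0.0660 + 0.3989i, |z|^2 = 0.1635
Iter 2: z = -0.0888 + 0.4515i, |z|^2 = 0.2118
Iter 3: z = -0.1300 + 0.3187i, |z|^2 = 0.1185
Iter 4: z = -0.0187 + 0.3160i, |z|^2 = 0.1002
Iter 5: z = -0.0335 + 0.3871i, |z|^2 = 0.1510
Iter 6: z = -0.0827 + 0.3729i, |z|^2 = 0.1459
Iter 7: z = -0.0662 + 0.3372i, |z|^2 = 0.1181
Iter 8: z = -0.0433 + 0.3542i, |z|^2 = 0.1273
Iter 9: z = -0.0576 + 0.3682i, |z|^2 = 0.1389
Iter 10: z = -0.0663 + 0.3565i, |z|^2 = 0.1315
Iter 11: z = -0.0567 + 0.3517i, |z|^2 = 0.1269
Iter 12: z = -0.0544 + 0.3590i, |z|^2 = 0.1319
Iter 13: z = -0.0599 + 0.3598i, |z|^2 = 0.1330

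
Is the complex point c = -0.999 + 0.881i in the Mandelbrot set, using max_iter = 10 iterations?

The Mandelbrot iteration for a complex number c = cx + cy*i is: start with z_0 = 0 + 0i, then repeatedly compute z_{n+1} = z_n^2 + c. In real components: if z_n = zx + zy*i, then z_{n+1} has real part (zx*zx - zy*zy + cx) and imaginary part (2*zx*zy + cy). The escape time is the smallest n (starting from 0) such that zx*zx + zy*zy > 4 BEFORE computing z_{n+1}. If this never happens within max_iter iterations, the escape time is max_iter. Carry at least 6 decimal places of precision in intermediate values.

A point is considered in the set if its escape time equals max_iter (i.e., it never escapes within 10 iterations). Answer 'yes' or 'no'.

Answer: no

Derivation:
z_0 = 0 + 0i, c = -0.9990 + 0.8810i
Iter 1: z = -0.9990 + 0.8810i, |z|^2 = 1.7742
Iter 2: z = -0.7772 + -0.8792i, |z|^2 = 1.3770
Iter 3: z = -1.1681 + 2.2476i, |z|^2 = 6.4162
Escaped at iteration 3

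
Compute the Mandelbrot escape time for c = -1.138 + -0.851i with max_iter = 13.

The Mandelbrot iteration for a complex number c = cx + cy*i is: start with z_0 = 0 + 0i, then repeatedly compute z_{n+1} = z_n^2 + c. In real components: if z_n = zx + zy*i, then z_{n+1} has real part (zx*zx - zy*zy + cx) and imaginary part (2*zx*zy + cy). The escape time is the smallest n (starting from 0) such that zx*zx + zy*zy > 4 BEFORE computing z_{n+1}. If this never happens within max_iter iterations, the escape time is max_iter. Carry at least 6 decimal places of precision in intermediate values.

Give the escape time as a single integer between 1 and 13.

Answer: 3

Derivation:
z_0 = 0 + 0i, c = -1.1380 + -0.8510i
Iter 1: z = -1.1380 + -0.8510i, |z|^2 = 2.0192
Iter 2: z = -0.5672 + 1.0859i, |z|^2 = 1.5008
Iter 3: z = -1.9955 + -2.0827i, |z|^2 = 8.3196
Escaped at iteration 3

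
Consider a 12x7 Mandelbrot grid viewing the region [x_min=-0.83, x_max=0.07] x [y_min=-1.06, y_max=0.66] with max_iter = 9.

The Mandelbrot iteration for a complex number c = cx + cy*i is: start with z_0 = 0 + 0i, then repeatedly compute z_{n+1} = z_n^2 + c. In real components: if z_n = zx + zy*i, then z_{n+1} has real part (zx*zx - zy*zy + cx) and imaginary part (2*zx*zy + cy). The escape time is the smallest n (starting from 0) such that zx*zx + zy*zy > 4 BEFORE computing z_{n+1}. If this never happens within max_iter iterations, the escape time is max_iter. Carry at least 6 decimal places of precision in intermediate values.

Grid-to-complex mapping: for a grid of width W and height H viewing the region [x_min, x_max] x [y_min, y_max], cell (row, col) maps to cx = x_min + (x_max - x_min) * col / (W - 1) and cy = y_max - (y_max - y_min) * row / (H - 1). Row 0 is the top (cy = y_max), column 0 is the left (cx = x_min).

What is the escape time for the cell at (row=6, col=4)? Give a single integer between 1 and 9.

z_0 = 0 + 0i, c = -0.5027 + -1.0600i
Iter 1: z = -0.5027 + -1.0600i, |z|^2 = 1.3763
Iter 2: z = -1.3736 + 0.0058i, |z|^2 = 1.8868
Iter 3: z = 1.3840 + -1.0759i, |z|^2 = 3.0730
Iter 4: z = 0.2552 + -4.0380i, |z|^2 = 16.3709
Escaped at iteration 4

Answer: 4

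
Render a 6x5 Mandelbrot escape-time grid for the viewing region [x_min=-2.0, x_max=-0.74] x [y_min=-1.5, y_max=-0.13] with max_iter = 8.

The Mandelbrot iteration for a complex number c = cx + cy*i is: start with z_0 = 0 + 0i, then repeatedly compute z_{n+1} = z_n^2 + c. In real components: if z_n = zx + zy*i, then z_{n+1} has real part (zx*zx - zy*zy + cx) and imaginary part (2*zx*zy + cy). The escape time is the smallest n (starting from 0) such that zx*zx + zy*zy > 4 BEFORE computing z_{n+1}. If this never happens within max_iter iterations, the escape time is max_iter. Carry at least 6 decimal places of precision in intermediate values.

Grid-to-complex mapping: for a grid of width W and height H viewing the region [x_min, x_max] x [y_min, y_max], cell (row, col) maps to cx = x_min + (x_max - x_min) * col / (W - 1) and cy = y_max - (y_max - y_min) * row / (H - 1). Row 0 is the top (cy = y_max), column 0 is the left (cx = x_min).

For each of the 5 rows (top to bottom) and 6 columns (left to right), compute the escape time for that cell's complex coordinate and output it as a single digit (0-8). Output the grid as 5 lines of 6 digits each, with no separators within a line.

(row=0, col=0): c = -2.0000 + -0.1300i → escape time 1
(row=0, col=1): c = -1.7480 + -0.1300i → escape time 4
(row=0, col=2): c = -1.4960 + -0.1300i → escape time 6
(row=0, col=3): c = -1.2440 + -0.1300i → escape time 8
(row=0, col=4): c = -0.9920 + -0.1300i → escape time 8
(row=0, col=5): c = -0.7400 + -0.1300i → escape time 8
(row=1, col=0): c = -2.0000 + -0.4725i → escape time 1
(row=1, col=1): c = -1.7480 + -0.4725i → escape time 3
(row=1, col=2): c = -1.4960 + -0.4725i → escape time 3
(row=1, col=3): c = -1.2440 + -0.4725i → escape time 5
(row=1, col=4): c = -0.9920 + -0.4725i → escape time 5
(row=1, col=5): c = -0.7400 + -0.4725i → escape time 7
(row=2, col=0): c = -2.0000 + -0.8150i → escape time 1
(row=2, col=1): c = -1.7480 + -0.8150i → escape time 2
(row=2, col=2): c = -1.4960 + -0.8150i → escape time 3
(row=2, col=3): c = -1.2440 + -0.8150i → escape time 3
(row=2, col=4): c = -0.9920 + -0.8150i → escape time 3
(row=2, col=5): c = -0.7400 + -0.8150i → escape time 4
(row=3, col=0): c = -2.0000 + -1.1575i → escape time 1
(row=3, col=1): c = -1.7480 + -1.1575i → escape time 1
(row=3, col=2): c = -1.4960 + -1.1575i → escape time 2
(row=3, col=3): c = -1.2440 + -1.1575i → escape time 2
(row=3, col=4): c = -0.9920 + -1.1575i → escape time 3
(row=3, col=5): c = -0.7400 + -1.1575i → escape time 3
(row=4, col=0): c = -2.0000 + -1.5000i → escape time 1
(row=4, col=1): c = -1.7480 + -1.5000i → escape time 1
(row=4, col=2): c = -1.4960 + -1.5000i → escape time 1
(row=4, col=3): c = -1.2440 + -1.5000i → escape time 2
(row=4, col=4): c = -0.9920 + -1.5000i → escape time 2
(row=4, col=5): c = -0.7400 + -1.5000i → escape time 2

Answer: 146888
133557
123334
112233
111222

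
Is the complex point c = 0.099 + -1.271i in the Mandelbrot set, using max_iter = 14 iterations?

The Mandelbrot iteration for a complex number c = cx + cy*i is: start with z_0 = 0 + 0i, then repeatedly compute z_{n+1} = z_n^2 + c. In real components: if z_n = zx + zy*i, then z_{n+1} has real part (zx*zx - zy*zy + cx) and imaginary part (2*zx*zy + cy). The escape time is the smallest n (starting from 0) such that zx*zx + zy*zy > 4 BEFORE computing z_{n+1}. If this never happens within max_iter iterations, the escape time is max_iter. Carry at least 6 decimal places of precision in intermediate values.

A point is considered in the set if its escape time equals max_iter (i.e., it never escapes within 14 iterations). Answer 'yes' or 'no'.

z_0 = 0 + 0i, c = 0.0990 + -1.2710i
Iter 1: z = 0.0990 + -1.2710i, |z|^2 = 1.6252
Iter 2: z = -1.5066 + -1.5227i, |z|^2 = 4.5885
Escaped at iteration 2

Answer: no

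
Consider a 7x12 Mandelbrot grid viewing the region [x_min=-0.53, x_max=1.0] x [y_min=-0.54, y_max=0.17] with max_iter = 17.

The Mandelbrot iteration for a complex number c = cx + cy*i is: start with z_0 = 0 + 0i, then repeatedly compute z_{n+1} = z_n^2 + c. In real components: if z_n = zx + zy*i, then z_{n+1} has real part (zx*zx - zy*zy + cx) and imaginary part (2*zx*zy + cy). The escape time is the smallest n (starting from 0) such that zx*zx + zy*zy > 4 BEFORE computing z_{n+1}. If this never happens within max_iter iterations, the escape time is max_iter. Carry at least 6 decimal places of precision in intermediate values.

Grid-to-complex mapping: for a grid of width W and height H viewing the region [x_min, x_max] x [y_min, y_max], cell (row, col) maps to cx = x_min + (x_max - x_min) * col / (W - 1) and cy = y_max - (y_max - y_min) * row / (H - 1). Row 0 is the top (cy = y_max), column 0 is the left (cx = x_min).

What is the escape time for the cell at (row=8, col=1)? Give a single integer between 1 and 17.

z_0 = 0 + 0i, c = -0.2750 + -0.3464i
Iter 1: z = -0.2750 + -0.3464i, |z|^2 = 0.1956
Iter 2: z = -0.3193 + -0.1559i, |z|^2 = 0.1263
Iter 3: z = -0.1973 + -0.2468i, |z|^2 = 0.0999
Iter 4: z = -0.2970 + -0.2490i, |z|^2 = 0.1502
Iter 5: z = -0.2488 + -0.1985i, |z|^2 = 0.1013
Iter 6: z = -0.2525 + -0.2476i, |z|^2 = 0.1251
Iter 7: z = -0.2725 + -0.2213i, |z|^2 = 0.1233
Iter 8: z = -0.2497 + -0.2257i, |z|^2 = 0.1133
Iter 9: z = -0.2636 + -0.2336i, |z|^2 = 0.1241
Iter 10: z = -0.2601 + -0.2232i, |z|^2 = 0.1175
Iter 11: z = -0.2572 + -0.2303i, |z|^2 = 0.1192
Iter 12: z = -0.2619 + -0.2279i, |z|^2 = 0.1205
Iter 13: z = -0.2584 + -0.2270i, |z|^2 = 0.1183
Iter 14: z = -0.2598 + -0.2291i, |z|^2 = 0.1200
Iter 15: z = -0.2600 + -0.2274i, |z|^2 = 0.1193
Iter 16: z = -0.2591 + -0.2281i, |z|^2 = 0.1192

Answer: 17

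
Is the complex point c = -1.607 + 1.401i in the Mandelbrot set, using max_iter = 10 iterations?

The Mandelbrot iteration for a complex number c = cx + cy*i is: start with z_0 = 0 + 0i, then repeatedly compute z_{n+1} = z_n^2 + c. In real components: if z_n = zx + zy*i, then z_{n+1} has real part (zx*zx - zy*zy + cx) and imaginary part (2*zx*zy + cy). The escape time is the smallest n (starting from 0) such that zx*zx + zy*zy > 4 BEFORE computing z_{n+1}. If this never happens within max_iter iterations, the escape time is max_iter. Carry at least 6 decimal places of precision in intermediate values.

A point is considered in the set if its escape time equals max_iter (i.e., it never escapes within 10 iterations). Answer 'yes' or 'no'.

Answer: no

Derivation:
z_0 = 0 + 0i, c = -1.6070 + 1.4010i
Iter 1: z = -1.6070 + 1.4010i, |z|^2 = 4.5453
Escaped at iteration 1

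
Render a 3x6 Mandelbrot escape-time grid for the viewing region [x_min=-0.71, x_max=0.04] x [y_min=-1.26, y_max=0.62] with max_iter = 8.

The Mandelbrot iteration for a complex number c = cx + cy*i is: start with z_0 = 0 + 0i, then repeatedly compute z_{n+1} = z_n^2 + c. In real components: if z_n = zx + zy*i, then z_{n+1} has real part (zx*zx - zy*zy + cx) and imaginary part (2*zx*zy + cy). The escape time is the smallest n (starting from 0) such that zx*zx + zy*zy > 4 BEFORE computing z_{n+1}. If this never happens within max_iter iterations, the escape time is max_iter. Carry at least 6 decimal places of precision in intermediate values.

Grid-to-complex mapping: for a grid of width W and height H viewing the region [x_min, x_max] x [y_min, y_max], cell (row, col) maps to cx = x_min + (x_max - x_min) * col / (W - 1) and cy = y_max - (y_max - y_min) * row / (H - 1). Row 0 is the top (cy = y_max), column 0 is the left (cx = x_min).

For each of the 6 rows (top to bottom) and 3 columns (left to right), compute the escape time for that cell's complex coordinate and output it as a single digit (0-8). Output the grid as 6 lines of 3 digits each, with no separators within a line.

Answer: 688
888
888
788
467
332

Derivation:
(row=0, col=0): c = -0.7100 + 0.6200i → escape time 6
(row=0, col=1): c = -0.3350 + 0.6200i → escape time 8
(row=0, col=2): c = 0.0400 + 0.6200i → escape time 8
(row=1, col=0): c = -0.7100 + 0.2440i → escape time 8
(row=1, col=1): c = -0.3350 + 0.2440i → escape time 8
(row=1, col=2): c = 0.0400 + 0.2440i → escape time 8
(row=2, col=0): c = -0.7100 + -0.1320i → escape time 8
(row=2, col=1): c = -0.3350 + -0.1320i → escape time 8
(row=2, col=2): c = 0.0400 + -0.1320i → escape time 8
(row=3, col=0): c = -0.7100 + -0.5080i → escape time 7
(row=3, col=1): c = -0.3350 + -0.5080i → escape time 8
(row=3, col=2): c = 0.0400 + -0.5080i → escape time 8
(row=4, col=0): c = -0.7100 + -0.8840i → escape time 4
(row=4, col=1): c = -0.3350 + -0.8840i → escape time 6
(row=4, col=2): c = 0.0400 + -0.8840i → escape time 7
(row=5, col=0): c = -0.7100 + -1.2600i → escape time 3
(row=5, col=1): c = -0.3350 + -1.2600i → escape time 3
(row=5, col=2): c = 0.0400 + -1.2600i → escape time 2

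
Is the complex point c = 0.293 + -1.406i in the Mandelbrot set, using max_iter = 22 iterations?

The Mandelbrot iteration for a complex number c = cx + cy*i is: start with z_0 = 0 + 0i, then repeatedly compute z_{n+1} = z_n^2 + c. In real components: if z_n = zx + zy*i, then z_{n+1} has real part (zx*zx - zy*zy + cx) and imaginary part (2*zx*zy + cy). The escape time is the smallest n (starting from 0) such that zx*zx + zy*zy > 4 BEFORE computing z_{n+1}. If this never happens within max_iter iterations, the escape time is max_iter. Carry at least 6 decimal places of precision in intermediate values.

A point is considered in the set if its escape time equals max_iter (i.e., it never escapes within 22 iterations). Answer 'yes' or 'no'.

z_0 = 0 + 0i, c = 0.2930 + -1.4060i
Iter 1: z = 0.2930 + -1.4060i, |z|^2 = 2.0627
Iter 2: z = -1.5980 + -2.2299i, |z|^2 = 7.5261
Escaped at iteration 2

Answer: no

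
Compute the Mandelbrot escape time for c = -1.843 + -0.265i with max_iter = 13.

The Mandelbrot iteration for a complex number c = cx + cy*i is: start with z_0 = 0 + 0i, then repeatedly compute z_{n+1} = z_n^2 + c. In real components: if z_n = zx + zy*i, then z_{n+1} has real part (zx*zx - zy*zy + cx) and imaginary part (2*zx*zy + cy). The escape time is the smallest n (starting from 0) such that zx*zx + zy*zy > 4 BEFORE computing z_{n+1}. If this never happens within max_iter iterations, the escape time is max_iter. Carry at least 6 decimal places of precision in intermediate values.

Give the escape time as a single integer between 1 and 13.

z_0 = 0 + 0i, c = -1.8430 + -0.2650i
Iter 1: z = -1.8430 + -0.2650i, |z|^2 = 3.4669
Iter 2: z = 1.4834 + 0.7118i, |z|^2 = 2.7072
Iter 3: z = -0.1491 + 1.8468i, |z|^2 = 3.4328
Iter 4: z = -5.2313 + -0.8157i, |z|^2 = 28.0323
Escaped at iteration 4

Answer: 4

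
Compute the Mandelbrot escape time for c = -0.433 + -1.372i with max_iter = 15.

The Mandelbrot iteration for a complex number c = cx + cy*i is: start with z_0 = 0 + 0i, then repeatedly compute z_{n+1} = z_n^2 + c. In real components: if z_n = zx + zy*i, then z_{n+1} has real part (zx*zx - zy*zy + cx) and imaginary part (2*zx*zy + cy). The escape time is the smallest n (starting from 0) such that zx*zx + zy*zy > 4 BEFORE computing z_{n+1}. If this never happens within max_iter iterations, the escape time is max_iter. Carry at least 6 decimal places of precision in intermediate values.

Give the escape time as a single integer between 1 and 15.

z_0 = 0 + 0i, c = -0.4330 + -1.3720i
Iter 1: z = -0.4330 + -1.3720i, |z|^2 = 2.0699
Iter 2: z = -2.1279 + -0.1838i, |z|^2 = 4.5617
Escaped at iteration 2

Answer: 2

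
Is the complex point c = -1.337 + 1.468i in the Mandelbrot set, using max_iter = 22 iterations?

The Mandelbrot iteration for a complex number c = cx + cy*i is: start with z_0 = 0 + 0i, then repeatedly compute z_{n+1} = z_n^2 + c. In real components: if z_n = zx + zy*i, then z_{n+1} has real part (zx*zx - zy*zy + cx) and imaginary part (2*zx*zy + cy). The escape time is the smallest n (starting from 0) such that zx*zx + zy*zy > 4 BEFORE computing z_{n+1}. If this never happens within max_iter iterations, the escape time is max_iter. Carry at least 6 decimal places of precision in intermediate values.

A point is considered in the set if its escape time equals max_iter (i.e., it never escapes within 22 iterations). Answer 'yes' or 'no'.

Answer: no

Derivation:
z_0 = 0 + 0i, c = -1.3370 + 1.4680i
Iter 1: z = -1.3370 + 1.4680i, |z|^2 = 3.9426
Iter 2: z = -1.7045 + -2.4574i, |z|^2 = 8.9441
Escaped at iteration 2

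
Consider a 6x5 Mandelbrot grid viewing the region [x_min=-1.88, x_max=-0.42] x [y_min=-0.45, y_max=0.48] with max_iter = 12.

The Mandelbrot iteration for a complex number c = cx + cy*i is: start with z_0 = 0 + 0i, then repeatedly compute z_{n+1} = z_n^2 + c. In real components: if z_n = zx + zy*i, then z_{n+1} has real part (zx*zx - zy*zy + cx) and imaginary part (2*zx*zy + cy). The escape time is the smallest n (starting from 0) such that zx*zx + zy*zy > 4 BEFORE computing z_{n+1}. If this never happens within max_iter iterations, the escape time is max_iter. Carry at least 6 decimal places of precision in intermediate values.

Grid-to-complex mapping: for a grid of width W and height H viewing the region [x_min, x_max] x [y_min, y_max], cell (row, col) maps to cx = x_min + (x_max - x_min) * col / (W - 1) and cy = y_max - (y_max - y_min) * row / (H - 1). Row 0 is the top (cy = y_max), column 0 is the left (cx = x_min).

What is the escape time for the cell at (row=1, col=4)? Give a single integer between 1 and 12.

z_0 = 0 + 0i, c = -0.7120 + 0.2475i
Iter 1: z = -0.7120 + 0.2475i, |z|^2 = 0.5682
Iter 2: z = -0.2663 + -0.1049i, |z|^2 = 0.0819
Iter 3: z = -0.6521 + 0.3034i, |z|^2 = 0.5173
Iter 4: z = -0.3788 + -0.1482i, |z|^2 = 0.1655
Iter 5: z = -0.5904 + 0.3598i, |z|^2 = 0.4781
Iter 6: z = -0.4928 + -0.1773i, |z|^2 = 0.2743
Iter 7: z = -0.5006 + 0.4223i, |z|^2 = 0.4289
Iter 8: z = -0.6397 + -0.1753i, |z|^2 = 0.4400
Iter 9: z = -0.3335 + 0.4718i, |z|^2 = 0.3338
Iter 10: z = -0.8234 + -0.0672i, |z|^2 = 0.6825
Iter 11: z = -0.0385 + 0.3581i, |z|^2 = 0.1297

Answer: 12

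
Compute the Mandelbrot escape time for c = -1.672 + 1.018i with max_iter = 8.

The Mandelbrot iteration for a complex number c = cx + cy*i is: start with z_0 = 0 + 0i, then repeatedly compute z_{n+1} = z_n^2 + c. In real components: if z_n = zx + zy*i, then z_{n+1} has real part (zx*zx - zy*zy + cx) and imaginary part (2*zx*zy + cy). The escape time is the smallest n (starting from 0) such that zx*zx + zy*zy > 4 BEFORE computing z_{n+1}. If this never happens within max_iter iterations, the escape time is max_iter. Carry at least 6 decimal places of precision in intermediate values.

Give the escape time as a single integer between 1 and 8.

Answer: 2

Derivation:
z_0 = 0 + 0i, c = -1.6720 + 1.0180i
Iter 1: z = -1.6720 + 1.0180i, |z|^2 = 3.8319
Iter 2: z = 0.0873 + -2.3862i, |z|^2 = 5.7015
Escaped at iteration 2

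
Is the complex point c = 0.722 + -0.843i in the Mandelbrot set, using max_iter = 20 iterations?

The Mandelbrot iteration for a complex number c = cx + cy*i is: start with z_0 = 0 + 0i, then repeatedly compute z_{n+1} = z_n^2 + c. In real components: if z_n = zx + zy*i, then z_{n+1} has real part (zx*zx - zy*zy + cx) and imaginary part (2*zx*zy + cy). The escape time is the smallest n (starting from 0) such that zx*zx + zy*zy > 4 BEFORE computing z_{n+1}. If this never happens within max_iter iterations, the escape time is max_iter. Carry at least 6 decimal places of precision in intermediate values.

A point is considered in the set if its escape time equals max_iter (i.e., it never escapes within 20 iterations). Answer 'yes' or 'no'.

z_0 = 0 + 0i, c = 0.7220 + -0.8430i
Iter 1: z = 0.7220 + -0.8430i, |z|^2 = 1.2319
Iter 2: z = 0.5326 + -2.0603i, |z|^2 = 4.5285
Escaped at iteration 2

Answer: no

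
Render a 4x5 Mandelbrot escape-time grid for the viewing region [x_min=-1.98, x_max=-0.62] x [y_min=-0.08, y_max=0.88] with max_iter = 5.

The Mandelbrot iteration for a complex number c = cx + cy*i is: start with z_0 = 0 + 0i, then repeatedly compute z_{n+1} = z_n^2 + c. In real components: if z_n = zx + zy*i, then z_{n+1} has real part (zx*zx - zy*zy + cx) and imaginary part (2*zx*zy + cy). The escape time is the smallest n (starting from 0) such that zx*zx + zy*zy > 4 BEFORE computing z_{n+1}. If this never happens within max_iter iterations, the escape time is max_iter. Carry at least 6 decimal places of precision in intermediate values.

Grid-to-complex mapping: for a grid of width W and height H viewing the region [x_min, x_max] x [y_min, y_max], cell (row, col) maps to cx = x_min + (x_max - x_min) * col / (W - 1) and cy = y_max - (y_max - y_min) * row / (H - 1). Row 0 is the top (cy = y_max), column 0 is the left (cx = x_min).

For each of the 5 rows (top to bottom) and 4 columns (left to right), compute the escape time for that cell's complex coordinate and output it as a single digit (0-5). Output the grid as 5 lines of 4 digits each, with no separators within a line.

(row=0, col=0): c = -1.9800 + 0.8800i → escape time 1
(row=0, col=1): c = -1.5267 + 0.8800i → escape time 3
(row=0, col=2): c = -1.0733 + 0.8800i → escape time 3
(row=0, col=3): c = -0.6200 + 0.8800i → escape time 4
(row=1, col=0): c = -1.9800 + 0.6400i → escape time 1
(row=1, col=1): c = -1.5267 + 0.6400i → escape time 3
(row=1, col=2): c = -1.0733 + 0.6400i → escape time 4
(row=1, col=3): c = -0.6200 + 0.6400i → escape time 5
(row=2, col=0): c = -1.9800 + 0.4000i → escape time 1
(row=2, col=1): c = -1.5267 + 0.4000i → escape time 4
(row=2, col=2): c = -1.0733 + 0.4000i → escape time 5
(row=2, col=3): c = -0.6200 + 0.4000i → escape time 5
(row=3, col=0): c = -1.9800 + 0.1600i → escape time 3
(row=3, col=1): c = -1.5267 + 0.1600i → escape time 5
(row=3, col=2): c = -1.0733 + 0.1600i → escape time 5
(row=3, col=3): c = -0.6200 + 0.1600i → escape time 5
(row=4, col=0): c = -1.9800 + -0.0800i → escape time 4
(row=4, col=1): c = -1.5267 + -0.0800i → escape time 5
(row=4, col=2): c = -1.0733 + -0.0800i → escape time 5
(row=4, col=3): c = -0.6200 + -0.0800i → escape time 5

Answer: 1334
1345
1455
3555
4555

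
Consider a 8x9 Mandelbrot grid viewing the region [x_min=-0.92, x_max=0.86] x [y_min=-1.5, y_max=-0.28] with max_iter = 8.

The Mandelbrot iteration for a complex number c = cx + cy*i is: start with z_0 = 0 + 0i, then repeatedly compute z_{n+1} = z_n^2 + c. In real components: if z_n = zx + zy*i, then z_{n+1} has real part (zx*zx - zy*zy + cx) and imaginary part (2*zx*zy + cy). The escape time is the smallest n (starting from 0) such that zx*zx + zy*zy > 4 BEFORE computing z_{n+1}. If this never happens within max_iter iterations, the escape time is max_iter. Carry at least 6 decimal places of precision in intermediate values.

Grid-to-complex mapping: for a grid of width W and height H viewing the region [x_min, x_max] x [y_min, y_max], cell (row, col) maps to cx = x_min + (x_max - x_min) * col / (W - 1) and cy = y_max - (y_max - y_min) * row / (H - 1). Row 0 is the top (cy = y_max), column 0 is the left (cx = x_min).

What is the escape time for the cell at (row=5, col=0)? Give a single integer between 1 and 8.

z_0 = 0 + 0i, c = -0.9200 + -1.0425i
Iter 1: z = -0.9200 + -1.0425i, |z|^2 = 1.9332
Iter 2: z = -1.1604 + 0.8757i, |z|^2 = 2.1134
Iter 3: z = -0.3403 + -3.0748i, |z|^2 = 9.5704
Escaped at iteration 3

Answer: 3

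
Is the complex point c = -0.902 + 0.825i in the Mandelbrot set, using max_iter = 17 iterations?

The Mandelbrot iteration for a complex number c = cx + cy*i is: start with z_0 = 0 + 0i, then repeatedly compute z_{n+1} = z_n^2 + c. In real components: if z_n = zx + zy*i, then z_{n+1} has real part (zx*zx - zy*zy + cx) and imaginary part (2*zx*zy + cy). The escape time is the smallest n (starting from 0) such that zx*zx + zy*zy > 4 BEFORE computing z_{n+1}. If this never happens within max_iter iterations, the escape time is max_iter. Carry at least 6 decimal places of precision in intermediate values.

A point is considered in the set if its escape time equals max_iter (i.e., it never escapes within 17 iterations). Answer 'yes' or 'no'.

z_0 = 0 + 0i, c = -0.9020 + 0.8250i
Iter 1: z = -0.9020 + 0.8250i, |z|^2 = 1.4942
Iter 2: z = -0.7690 + -0.6633i, |z|^2 = 1.0314
Iter 3: z = -0.7506 + 1.8452i, |z|^2 = 3.9681
Iter 4: z = -3.7433 + -1.9449i, |z|^2 = 17.7952
Escaped at iteration 4

Answer: no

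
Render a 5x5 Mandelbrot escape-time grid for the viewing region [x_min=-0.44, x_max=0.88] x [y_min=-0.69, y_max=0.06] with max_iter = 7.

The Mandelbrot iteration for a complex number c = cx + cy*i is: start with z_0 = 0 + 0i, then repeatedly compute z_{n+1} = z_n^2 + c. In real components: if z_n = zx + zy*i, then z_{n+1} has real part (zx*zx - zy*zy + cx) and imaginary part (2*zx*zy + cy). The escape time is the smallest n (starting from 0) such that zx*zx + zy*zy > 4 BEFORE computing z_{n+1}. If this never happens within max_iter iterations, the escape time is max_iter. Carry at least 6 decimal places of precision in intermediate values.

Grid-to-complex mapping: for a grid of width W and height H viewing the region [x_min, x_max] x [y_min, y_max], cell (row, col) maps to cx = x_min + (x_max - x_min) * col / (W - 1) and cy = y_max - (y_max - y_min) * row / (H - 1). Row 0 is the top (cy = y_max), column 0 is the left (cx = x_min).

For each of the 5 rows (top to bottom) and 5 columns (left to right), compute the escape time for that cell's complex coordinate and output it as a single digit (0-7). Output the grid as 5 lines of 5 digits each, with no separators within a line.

Answer: 77743
77743
77743
77743
77632

Derivation:
(row=0, col=0): c = -0.4400 + 0.0600i → escape time 7
(row=0, col=1): c = -0.1100 + 0.0600i → escape time 7
(row=0, col=2): c = 0.2200 + 0.0600i → escape time 7
(row=0, col=3): c = 0.5500 + 0.0600i → escape time 4
(row=0, col=4): c = 0.8800 + 0.0600i → escape time 3
(row=1, col=0): c = -0.4400 + -0.1275i → escape time 7
(row=1, col=1): c = -0.1100 + -0.1275i → escape time 7
(row=1, col=2): c = 0.2200 + -0.1275i → escape time 7
(row=1, col=3): c = 0.5500 + -0.1275i → escape time 4
(row=1, col=4): c = 0.8800 + -0.1275i → escape time 3
(row=2, col=0): c = -0.4400 + -0.3150i → escape time 7
(row=2, col=1): c = -0.1100 + -0.3150i → escape time 7
(row=2, col=2): c = 0.2200 + -0.3150i → escape time 7
(row=2, col=3): c = 0.5500 + -0.3150i → escape time 4
(row=2, col=4): c = 0.8800 + -0.3150i → escape time 3
(row=3, col=0): c = -0.4400 + -0.5025i → escape time 7
(row=3, col=1): c = -0.1100 + -0.5025i → escape time 7
(row=3, col=2): c = 0.2200 + -0.5025i → escape time 7
(row=3, col=3): c = 0.5500 + -0.5025i → escape time 4
(row=3, col=4): c = 0.8800 + -0.5025i → escape time 3
(row=4, col=0): c = -0.4400 + -0.6900i → escape time 7
(row=4, col=1): c = -0.1100 + -0.6900i → escape time 7
(row=4, col=2): c = 0.2200 + -0.6900i → escape time 6
(row=4, col=3): c = 0.5500 + -0.6900i → escape time 3
(row=4, col=4): c = 0.8800 + -0.6900i → escape time 2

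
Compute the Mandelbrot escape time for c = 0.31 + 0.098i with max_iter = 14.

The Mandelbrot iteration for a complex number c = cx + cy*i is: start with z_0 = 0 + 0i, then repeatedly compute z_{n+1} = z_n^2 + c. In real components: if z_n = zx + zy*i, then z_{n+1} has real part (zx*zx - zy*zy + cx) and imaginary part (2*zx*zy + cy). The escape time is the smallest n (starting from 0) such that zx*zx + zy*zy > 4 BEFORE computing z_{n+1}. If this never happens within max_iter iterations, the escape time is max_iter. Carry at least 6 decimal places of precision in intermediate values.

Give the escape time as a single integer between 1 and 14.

z_0 = 0 + 0i, c = 0.3100 + 0.0980i
Iter 1: z = 0.3100 + 0.0980i, |z|^2 = 0.1057
Iter 2: z = 0.3965 + 0.1588i, |z|^2 = 0.1824
Iter 3: z = 0.4420 + 0.2239i, |z|^2 = 0.2455
Iter 4: z = 0.4552 + 0.2959i, |z|^2 = 0.2948
Iter 5: z = 0.4297 + 0.3674i, |z|^2 = 0.3196
Iter 6: z = 0.3596 + 0.4138i, |z|^2 = 0.3005
Iter 7: z = 0.2681 + 0.3956i, |z|^2 = 0.2284
Iter 8: z = 0.2254 + 0.3101i, |z|^2 = 0.1470
Iter 9: z = 0.2646 + 0.2378i, |z|^2 = 0.1266
Iter 10: z = 0.3235 + 0.2239i, |z|^2 = 0.1548
Iter 11: z = 0.3645 + 0.2428i, |z|^2 = 0.1918
Iter 12: z = 0.3839 + 0.2750i, |z|^2 = 0.2230
Iter 13: z = 0.3817 + 0.3092i, |z|^2 = 0.2413

Answer: 14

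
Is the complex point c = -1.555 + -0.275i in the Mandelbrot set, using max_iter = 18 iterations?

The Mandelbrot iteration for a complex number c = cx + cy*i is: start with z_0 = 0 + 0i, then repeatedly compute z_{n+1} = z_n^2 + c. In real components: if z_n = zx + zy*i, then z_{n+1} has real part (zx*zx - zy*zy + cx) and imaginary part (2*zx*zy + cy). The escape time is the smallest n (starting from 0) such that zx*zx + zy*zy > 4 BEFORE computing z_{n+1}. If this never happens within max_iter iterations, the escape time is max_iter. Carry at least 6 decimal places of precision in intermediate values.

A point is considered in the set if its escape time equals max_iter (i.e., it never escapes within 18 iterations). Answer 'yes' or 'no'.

z_0 = 0 + 0i, c = -1.5550 + -0.2750i
Iter 1: z = -1.5550 + -0.2750i, |z|^2 = 2.4936
Iter 2: z = 0.7874 + 0.5803i, |z|^2 = 0.9567
Iter 3: z = -1.2717 + 0.6388i, |z|^2 = 2.0252
Iter 4: z = -0.3458 + -1.8997i, |z|^2 = 3.7283
Iter 5: z = -5.0441 + 1.0389i, |z|^2 = 26.5222
Escaped at iteration 5

Answer: no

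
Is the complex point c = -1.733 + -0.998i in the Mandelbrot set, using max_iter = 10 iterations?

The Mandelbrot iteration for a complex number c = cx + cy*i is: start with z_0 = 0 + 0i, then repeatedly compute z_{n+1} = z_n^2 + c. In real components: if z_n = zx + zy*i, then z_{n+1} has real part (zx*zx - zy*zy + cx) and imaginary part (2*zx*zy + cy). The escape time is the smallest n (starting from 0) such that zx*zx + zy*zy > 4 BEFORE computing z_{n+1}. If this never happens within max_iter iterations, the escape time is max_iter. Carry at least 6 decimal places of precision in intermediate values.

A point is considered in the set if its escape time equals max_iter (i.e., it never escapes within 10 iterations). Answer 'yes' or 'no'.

Answer: no

Derivation:
z_0 = 0 + 0i, c = -1.7330 + -0.9980i
Iter 1: z = -1.7330 + -0.9980i, |z|^2 = 3.9993
Iter 2: z = 0.2743 + 2.4611i, |z|^2 = 6.1321
Escaped at iteration 2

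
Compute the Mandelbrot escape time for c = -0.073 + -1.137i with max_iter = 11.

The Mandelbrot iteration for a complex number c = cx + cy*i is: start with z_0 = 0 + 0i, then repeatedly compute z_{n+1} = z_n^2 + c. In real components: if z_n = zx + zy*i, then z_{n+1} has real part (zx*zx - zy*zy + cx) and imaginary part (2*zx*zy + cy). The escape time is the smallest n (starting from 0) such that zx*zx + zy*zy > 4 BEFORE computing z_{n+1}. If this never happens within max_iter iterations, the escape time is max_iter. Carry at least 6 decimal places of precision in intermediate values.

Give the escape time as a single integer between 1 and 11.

z_0 = 0 + 0i, c = -0.0730 + -1.1370i
Iter 1: z = -0.0730 + -1.1370i, |z|^2 = 1.2981
Iter 2: z = -1.3604 + -0.9710i, |z|^2 = 2.7936
Iter 3: z = 0.8350 + 1.5050i, |z|^2 = 2.9621
Iter 4: z = -1.6408 + 1.3762i, |z|^2 = 4.5860
Escaped at iteration 4

Answer: 4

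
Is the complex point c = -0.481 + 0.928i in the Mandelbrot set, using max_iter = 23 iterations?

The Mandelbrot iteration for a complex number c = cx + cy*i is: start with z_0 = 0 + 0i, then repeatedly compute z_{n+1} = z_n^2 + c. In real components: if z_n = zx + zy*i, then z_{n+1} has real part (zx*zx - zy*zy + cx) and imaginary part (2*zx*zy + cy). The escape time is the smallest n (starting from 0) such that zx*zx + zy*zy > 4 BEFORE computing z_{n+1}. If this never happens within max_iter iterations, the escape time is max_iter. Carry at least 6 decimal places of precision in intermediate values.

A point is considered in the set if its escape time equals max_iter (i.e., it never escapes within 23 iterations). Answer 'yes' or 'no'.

Answer: no

Derivation:
z_0 = 0 + 0i, c = -0.4810 + 0.9280i
Iter 1: z = -0.4810 + 0.9280i, |z|^2 = 1.0925
Iter 2: z = -1.1108 + 0.0353i, |z|^2 = 1.2352
Iter 3: z = 0.7517 + 0.8497i, |z|^2 = 1.2869
Iter 4: z = -0.6379 + 2.2053i, |z|^2 = 5.2704
Escaped at iteration 4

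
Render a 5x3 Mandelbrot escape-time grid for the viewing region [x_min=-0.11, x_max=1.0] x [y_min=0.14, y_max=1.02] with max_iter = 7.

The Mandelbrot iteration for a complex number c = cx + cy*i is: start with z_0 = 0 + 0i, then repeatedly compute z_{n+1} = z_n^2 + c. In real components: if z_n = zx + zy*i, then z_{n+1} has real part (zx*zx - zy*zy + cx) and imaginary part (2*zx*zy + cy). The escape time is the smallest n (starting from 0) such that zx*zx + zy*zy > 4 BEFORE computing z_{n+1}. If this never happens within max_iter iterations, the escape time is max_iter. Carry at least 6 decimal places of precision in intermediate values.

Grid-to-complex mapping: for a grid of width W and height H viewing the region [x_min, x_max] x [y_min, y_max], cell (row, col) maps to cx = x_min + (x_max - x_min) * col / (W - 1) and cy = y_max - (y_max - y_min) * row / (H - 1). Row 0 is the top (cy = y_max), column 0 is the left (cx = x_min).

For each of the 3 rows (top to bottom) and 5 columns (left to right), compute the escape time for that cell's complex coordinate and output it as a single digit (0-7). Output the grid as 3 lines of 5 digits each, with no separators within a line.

Answer: 74322
77532
77632

Derivation:
(row=0, col=0): c = -0.1100 + 1.0200i → escape time 7
(row=0, col=1): c = 0.1675 + 1.0200i → escape time 4
(row=0, col=2): c = 0.4450 + 1.0200i → escape time 3
(row=0, col=3): c = 0.7225 + 1.0200i → escape time 2
(row=0, col=4): c = 1.0000 + 1.0200i → escape time 2
(row=1, col=0): c = -0.1100 + 0.5800i → escape time 7
(row=1, col=1): c = 0.1675 + 0.5800i → escape time 7
(row=1, col=2): c = 0.4450 + 0.5800i → escape time 5
(row=1, col=3): c = 0.7225 + 0.5800i → escape time 3
(row=1, col=4): c = 1.0000 + 0.5800i → escape time 2
(row=2, col=0): c = -0.1100 + 0.1400i → escape time 7
(row=2, col=1): c = 0.1675 + 0.1400i → escape time 7
(row=2, col=2): c = 0.4450 + 0.1400i → escape time 6
(row=2, col=3): c = 0.7225 + 0.1400i → escape time 3
(row=2, col=4): c = 1.0000 + 0.1400i → escape time 2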